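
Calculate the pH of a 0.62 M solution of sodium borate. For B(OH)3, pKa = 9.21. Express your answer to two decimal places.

pH = 11.50

B(OH)4- is the conjugate base of the weak acid B(OH)3.
Ka = 10^(−9.21) = 6.17 × 10^-10
Kb = Kw/Ka = 1.0×10^-14 / 6.17 × 10^-10 = 1.62 × 10^-5
Kb = [OH-]²/(0.62 − [OH-]) = 1.62 × 10^-5
Since Kb ≪ C₀, [OH-] ≈ √(Kb·C₀) = 3.17 × 10^-3 M.
Check: 0.51% ionized — well under 5%, approximation valid.
pOH = 2.50, so pH = 14.00 − pOH = 11.50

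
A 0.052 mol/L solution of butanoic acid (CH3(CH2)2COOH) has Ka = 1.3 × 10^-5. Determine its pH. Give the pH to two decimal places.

CH3(CH2)2COOH ⇌ CH3(CH2)2COO- + H+
From the ICE table, Ka = x²/(0.052 − x) = 1.3 × 10^-5.
Neglecting x in the denominator: x = √(1.3 × 10^-5 × 0.052) = 8.22 × 10^-4 M
(x/C₀ = 1.6% < 5%, so the approximation holds.)
pH = −log(8.22 × 10^-4) = 3.09

pH = 3.09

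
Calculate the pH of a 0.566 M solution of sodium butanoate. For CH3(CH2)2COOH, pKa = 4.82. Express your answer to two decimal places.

pH = 9.29

CH3(CH2)2COO- is the conjugate base of the weak acid CH3(CH2)2COOH.
Ka = 10^(−4.82) = 1.51 × 10^-5
Kb = Kw/Ka = 1.0×10^-14 / 1.51 × 10^-5 = 6.62 × 10^-10
From the ICE table, Kb = [OH-]²/(0.566 − [OH-]) = 6.62 × 10^-10.
Since Kb ≪ C₀, [OH-] ≈ √(Kb·C₀) = 1.94 × 10^-5 M.
pOH = −log(1.94 × 10^-5) = 4.71; pH = 14.00 − 4.71 = 9.29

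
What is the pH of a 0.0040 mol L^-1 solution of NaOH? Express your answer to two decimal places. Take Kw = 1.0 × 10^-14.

pH = 11.60

NaOH is a strong base; [OH-] = 0.004 M.
pOH = -log(0.004) = 2.40
pH = 14.00 - 2.40 = 11.60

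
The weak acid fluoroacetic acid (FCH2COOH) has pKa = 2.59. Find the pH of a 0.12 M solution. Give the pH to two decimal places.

pH = 1.79

FCH2COOH ⇌ FCH2COO- + H+
Ka = 10^(−2.59) = 2.57 × 10^-3
Ka = x²/(0.12 − x) = 2.57 × 10^-3
Here C₀/Ka ≈ 46.7, so the small-x approximation fails. Use the quadratic:
x = [−0.00257 + √(0.00257² + 0.00123)]/2 = 1.63 × 10^-2 M
pH = −log[H+] = −log(1.63 × 10^-2) = 1.79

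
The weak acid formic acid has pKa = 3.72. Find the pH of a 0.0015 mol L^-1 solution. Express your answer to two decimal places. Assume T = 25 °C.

pH = 3.35

HCOOH ⇌ HCOO- + H+
Ka = 10^(−3.72) = 1.91 × 10^-4
Let x = [H+] at equilibrium. Ka = x²/(0.0015 − x).
Here C₀/Ka ≈ 7.85, so the small-x approximation fails. Use the quadratic:
x = [−0.000191 + √(0.000191² + 1.15e-06)]/2 = 4.48 × 10^-4 M
pH = −log[H+] = −log(4.48 × 10^-4) = 3.35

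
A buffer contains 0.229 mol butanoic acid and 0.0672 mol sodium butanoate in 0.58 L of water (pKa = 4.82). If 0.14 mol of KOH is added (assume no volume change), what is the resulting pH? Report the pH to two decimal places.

OH- converts CH3(CH2)2COOH to CH3(CH2)2COO-: CH3(CH2)2COOH → 0.089 mol, CH3(CH2)2COO- → 0.207 mol.
pH = pKa + log([A⁻]/[HA]) = 4.82 + log(0.207/0.089) = 4.82 +0.367

pH = 5.19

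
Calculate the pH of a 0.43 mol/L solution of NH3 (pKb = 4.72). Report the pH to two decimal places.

pH = 11.46

NH3 + H2O ⇌ NH4+ + OH-
Kb = 10^(−4.72) = 1.91 × 10^-5
From the ICE table, Kb = [OH-]²/(0.43 − [OH-]) = 1.91 × 10^-5.
Neglecting [OH-] in the denominator: [OH-] = √(1.91 × 10^-5 × 0.43) = 2.87 × 10^-3 M
([OH-]/C₀ = 0.67% < 5%, so the approximation holds.)
pOH = 2.54, so pH = 14.00 − pOH = 11.46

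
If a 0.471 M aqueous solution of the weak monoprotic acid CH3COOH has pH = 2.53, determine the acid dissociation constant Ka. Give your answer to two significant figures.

Ka = 1.9 × 10^-5

[H+] = 10^(-2.53) = 2.95 × 10^-3 M
At equilibrium [HA] = 0.471 − 2.95 × 10^-3 = 4.68 × 10^-1 M
Ka = [H+][A-]/[HA] = (2.95 × 10^-3)² / 4.68 × 10^-1 = 1.9 × 10^-5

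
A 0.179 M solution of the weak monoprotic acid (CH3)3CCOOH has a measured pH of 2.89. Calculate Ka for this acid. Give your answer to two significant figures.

[H+] = 10^(-2.89) = 1.29 × 10^-3 M
At equilibrium [HA] = 0.179 − 1.29 × 10^-3 = 1.78 × 10^-1 M
Ka = [H+][A-]/[HA] = (1.29 × 10^-3)² / 1.78 × 10^-1 = 9.3 × 10^-6

Ka = 9.3 × 10^-6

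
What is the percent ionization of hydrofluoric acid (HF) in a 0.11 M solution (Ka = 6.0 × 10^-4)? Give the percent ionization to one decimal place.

HF ⇌ F- + H+; let x = [H+] at equilibrium.
Ka = x²/(C₀ − x); solving the quadratic gives x = 7.83 × 10^-3 M.
% ionization = x/C₀ × 100% = 7.83 × 10^-3/0.11 × 100% = 7.1%

7.1%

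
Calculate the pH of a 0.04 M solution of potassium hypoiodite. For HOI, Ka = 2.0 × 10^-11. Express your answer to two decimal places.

pH = 11.63

OI- is the conjugate base of the weak acid HOI.
Kb = Kw/Ka = 1.0×10^-14 / 2.0 × 10^-11 = 5.00 × 10^-4
Let x = [OH-] at equilibrium. Kb = x²/(0.04 − x).
The 5% rule fails; solving x² + Kb·x − Kb·C₀ = 0 exactly:
x = (−Kb + √(Kb² + 4·Kb·C₀))/2 = 4.23 × 10^-3 M
pOH = 2.37, so pH = 14.00 − pOH = 11.63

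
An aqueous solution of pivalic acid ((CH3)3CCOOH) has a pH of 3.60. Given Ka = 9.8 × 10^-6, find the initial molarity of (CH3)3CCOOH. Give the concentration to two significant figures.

C₀ = 6.7 × 10^-3 M

[H+] = 10^(-3.60) = 2.51 × 10^-4 M = x
Ka = x²/(C₀ − x) ⇒ C₀ = x + x²/Ka
C₀ = 2.51 × 10^-4 + (2.51 × 10^-4)²/(9.8 × 10^-6) = 6.68 × 10^-3 M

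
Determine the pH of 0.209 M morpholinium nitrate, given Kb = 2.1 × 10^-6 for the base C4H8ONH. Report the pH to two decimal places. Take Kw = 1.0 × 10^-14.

C4H8ONH2+ is the conjugate acid of the weak base C4H8ONH.
Ka = Kw/Kb = 1.0×10^-14 / 2.1 × 10^-6 = 4.76 × 10^-9
Let x = [H+] at equilibrium. Ka = x²/(0.209 − x).
Neglecting x in the denominator: x = √(4.76 × 10^-9 × 0.209) = 3.15 × 10^-5 M
(x/C₀ = 0.015% < 5%, so the approximation holds.)
pH = −log(3.15 × 10^-5) = 4.50

pH = 4.50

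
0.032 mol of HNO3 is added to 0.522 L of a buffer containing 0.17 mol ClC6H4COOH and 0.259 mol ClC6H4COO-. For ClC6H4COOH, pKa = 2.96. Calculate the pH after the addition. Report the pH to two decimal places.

Added H+ converts ClC6H4COO- to ClC6H4COOH: ClC6H4COOH → 0.202 mol, ClC6H4COO- → 0.227 mol.
pH = pKa + log([A⁻]/[HA]) = 2.96 + log(0.227/0.202) = 2.96 +0.051

pH = 3.01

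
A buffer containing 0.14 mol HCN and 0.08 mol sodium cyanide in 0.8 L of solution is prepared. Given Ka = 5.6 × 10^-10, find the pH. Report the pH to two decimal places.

pKa = −log(5.6 × 10^-10) = 9.252
pH = pKa + log([A⁻]/[HA]) = 9.252 + log(0.08/0.14)
pH = 9.252 + (-0.243) = 9.01

pH = 9.01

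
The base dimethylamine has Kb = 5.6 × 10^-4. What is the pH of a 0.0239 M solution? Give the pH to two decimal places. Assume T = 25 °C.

pH = 11.53

(CH3)2NH + H2O ⇌ (CH3)2NH2+ + OH-
From the ICE table, Kb = [OH-]²/(0.0239 − [OH-]) = 5.6 × 10^-4.
Here C₀/Kb ≈ 42.7, so the small-[OH-] approximation fails. Use the quadratic:
[OH-] = [−0.00056 + √(0.00056² + 5.35e-05)]/2 = 3.39 × 10^-3 M
pOH = 2.47, so pH = 14.00 − pOH = 11.53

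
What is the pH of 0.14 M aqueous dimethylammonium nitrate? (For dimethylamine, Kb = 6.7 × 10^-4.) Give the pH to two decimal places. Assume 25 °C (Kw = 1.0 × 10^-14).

pH = 5.84

(CH3)2NH2+ is the conjugate acid of the weak base (CH3)2NH.
Ka = Kw/Kb = 1.0×10^-14 / 6.7 × 10^-4 = 1.49 × 10^-11
Ka = [H+]²/(0.14 − [H+]) = 1.49 × 10^-11
Neglecting [H+] in the denominator: [H+] = √(1.49 × 10^-11 × 0.14) = 1.44 × 10^-6 M
Check: 0.001% ionized — well under 5%, approximation valid.
pH = −log(1.44 × 10^-6) = 5.84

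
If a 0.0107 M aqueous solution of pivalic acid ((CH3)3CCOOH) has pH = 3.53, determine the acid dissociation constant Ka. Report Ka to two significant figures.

Ka = 8.4 × 10^-6

[H+] = 10^(-3.53) = 2.95 × 10^-4 M
At equilibrium [HA] = 0.0107 − 2.95 × 10^-4 = 1.04 × 10^-2 M
Ka = [H+][A-]/[HA] = (2.95 × 10^-4)² / 1.04 × 10^-2 = 8.4 × 10^-6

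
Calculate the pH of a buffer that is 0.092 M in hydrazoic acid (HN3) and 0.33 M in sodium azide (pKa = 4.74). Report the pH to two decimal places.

Using pH = pKa + log([base]/[acid]) with [base]/[acid] = 0.33/0.092:
pH = 4.74 + (+0.555) = 5.29

pH = 5.29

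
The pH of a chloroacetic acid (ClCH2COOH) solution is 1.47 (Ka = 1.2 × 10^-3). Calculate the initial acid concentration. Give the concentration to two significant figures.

C₀ = 9.9 × 10^-1 M

[H+] = 10^(-1.47) = 3.39 × 10^-2 M = x
Ka = x²/(C₀ − x) ⇒ C₀ = x + x²/Ka
C₀ = 3.39 × 10^-2 + (3.39 × 10^-2)²/(1.2 × 10^-3) = 9.92 × 10^-1 M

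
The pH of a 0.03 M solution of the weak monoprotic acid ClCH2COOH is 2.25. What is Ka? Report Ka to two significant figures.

Ka = 1.3 × 10^-3

[H+] = 10^(-2.25) = 5.62 × 10^-3 M
At equilibrium [HA] = 0.03 − 5.62 × 10^-3 = 2.44 × 10^-2 M
Ka = [H+][A-]/[HA] = (5.62 × 10^-3)² / 2.44 × 10^-2 = 1.3 × 10^-3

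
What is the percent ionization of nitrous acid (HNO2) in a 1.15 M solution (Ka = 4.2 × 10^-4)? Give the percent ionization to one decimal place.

1.9%

HNO2 ⇌ NO2- + H+; let x = [H+] at equilibrium.
x ≈ √(Ka·C₀) = √(4.2 × 10^-4 × 1.15) = 2.20 × 10^-2 M
% ionization = x/C₀ × 100% = 2.20 × 10^-2/1.15 × 100% = 1.9%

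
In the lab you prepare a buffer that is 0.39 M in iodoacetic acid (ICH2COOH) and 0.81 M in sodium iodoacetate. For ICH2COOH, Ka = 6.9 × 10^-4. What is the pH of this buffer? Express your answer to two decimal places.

pH = 3.48

pKa = −log(6.9 × 10^-4) = 3.161
Using pH = pKa + log([base]/[acid]) with [base]/[acid] = 0.81/0.39:
pH = 3.161 + (+0.317) = 3.48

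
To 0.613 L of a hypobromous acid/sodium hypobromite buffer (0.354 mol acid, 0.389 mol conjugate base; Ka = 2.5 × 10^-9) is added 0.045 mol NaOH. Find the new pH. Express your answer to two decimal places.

After neutralization: n(HOBr) = 0.309 mol, n(OBr-) = 0.434 mol.
pKa = −log(2.5 × 10^-9) = 8.602
pH = pKa + log(n_OBr-/n_HOBr) = 8.602 + log(0.434/0.309) = 8.602 + (+0.148)

pH = 8.75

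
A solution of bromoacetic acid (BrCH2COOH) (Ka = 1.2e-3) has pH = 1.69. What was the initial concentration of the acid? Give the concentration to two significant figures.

C₀ = 3.7 × 10^-1 M

[H+] = 10^(-1.69) = 2.04 × 10^-2 M = x
Ka = x²/(C₀ − x) ⇒ C₀ = x + x²/Ka
C₀ = 2.04 × 10^-2 + (2.04 × 10^-2)²/(1.2 × 10^-3) = 3.67 × 10^-1 M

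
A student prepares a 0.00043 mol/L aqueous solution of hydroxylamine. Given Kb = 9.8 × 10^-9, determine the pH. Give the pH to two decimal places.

NH2OH + H2O ⇌ NH3OH+ + OH-
Let x = [OH-] at equilibrium. Kb = x²/(0.00043 − x).
Assume x ≪ 0.00043: x ≈ √(9.8 × 10^-9 × 0.00043) = 2.05 × 10^-6 M
Check: 0.48% ionized — well under 5%, approximation valid.
pOH = 5.69, so pH = 14.00 − pOH = 8.31

pH = 8.31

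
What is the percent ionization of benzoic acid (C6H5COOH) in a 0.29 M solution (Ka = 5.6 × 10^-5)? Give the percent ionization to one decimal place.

1.4%

C6H5COOH ⇌ C6H5COO- + H+; let x = [H+] at equilibrium.
x ≈ √(Ka·C₀) = √(5.6 × 10^-5 × 0.29) = 4.03 × 10^-3 M
% ionization = x/C₀ × 100% = 4.03 × 10^-3/0.29 × 100% = 1.4%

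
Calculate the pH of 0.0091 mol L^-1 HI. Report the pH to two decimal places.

HI is a strong acid and dissociates completely, so [H+] = 0.0091 M.
pH = -log(0.0091) = 2.04

pH = 2.04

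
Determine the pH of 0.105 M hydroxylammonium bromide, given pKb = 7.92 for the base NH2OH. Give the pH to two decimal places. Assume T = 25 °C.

NH3OH+ is the conjugate acid of the weak base NH2OH.
Kb = 10^(−7.92) = 1.20 × 10^-8
Ka = Kw/Kb = 1.0×10^-14 / 1.20 × 10^-8 = 8.33 × 10^-7
From the ICE table, Ka = x²/(0.105 − x) = 8.33 × 10^-7.
Assume x ≪ 0.105: x ≈ √(8.33 × 10^-7 × 0.105) = 2.96 × 10^-4 M
Check: 0.28% ionized — well under 5%, approximation valid.
pH = −log[H+] = −log(2.96 × 10^-4) = 3.53

pH = 3.53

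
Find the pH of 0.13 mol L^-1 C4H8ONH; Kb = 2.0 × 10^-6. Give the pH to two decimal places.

pH = 10.71

C4H8ONH + H2O ⇌ C4H8ONH2+ + OH-
Kb = x²/(0.13 − x) = 2.0 × 10^-6
Assume x ≪ 0.13: x ≈ √(2.0 × 10^-6 × 0.13) = 5.10 × 10^-4 M
Check: 0.39% ionized — well under 5%, approximation valid.
pOH = 3.29, so pH = 14.00 − pOH = 10.71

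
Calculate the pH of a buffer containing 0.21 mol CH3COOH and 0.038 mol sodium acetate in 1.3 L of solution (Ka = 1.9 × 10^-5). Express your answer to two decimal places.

pH = 3.98

pKa = −log(1.9 × 10^-5) = 4.721
pH = pKa + log([A⁻]/[HA]) = 4.721 + log(0.038/0.21)
pH = 4.721 + (-0.742) = 3.98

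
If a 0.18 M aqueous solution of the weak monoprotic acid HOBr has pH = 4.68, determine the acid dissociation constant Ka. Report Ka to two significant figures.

[H+] = 10^(-4.68) = 2.09 × 10^-5 M
At equilibrium [HA] = 0.18 − 2.09 × 10^-5 = 1.80 × 10^-1 M
Ka = [H+][A-]/[HA] = (2.09 × 10^-5)² / 1.80 × 10^-1 = 2.4 × 10^-9

Ka = 2.4 × 10^-9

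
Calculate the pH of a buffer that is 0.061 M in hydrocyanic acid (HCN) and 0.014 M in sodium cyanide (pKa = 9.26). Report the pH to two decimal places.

Using pH = pKa + log([base]/[acid]) with [base]/[acid] = 0.014/0.061:
pH = 9.26 + (-0.639) = 8.62

pH = 8.62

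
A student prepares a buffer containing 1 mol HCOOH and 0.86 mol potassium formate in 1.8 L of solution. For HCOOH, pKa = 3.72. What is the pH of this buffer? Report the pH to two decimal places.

pH = 3.65

pH = pKa + log([A⁻]/[HA]) = 3.72 + log(0.86/1)
pH = 3.72 + (-0.066) = 3.65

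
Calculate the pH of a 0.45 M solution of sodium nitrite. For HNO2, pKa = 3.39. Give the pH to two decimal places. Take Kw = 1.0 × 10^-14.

NO2- is the conjugate base of the weak acid HNO2.
Ka = 10^(−3.39) = 4.07 × 10^-4
Kb = Kw/Ka = 1.0×10^-14 / 4.07 × 10^-4 = 2.46 × 10^-11
From the ICE table, Kb = [OH-]²/(0.45 − [OH-]) = 2.46 × 10^-11.
Since Kb ≪ C₀, [OH-] ≈ √(Kb·C₀) = 3.33 × 10^-6 M.
([OH-]/C₀ = 0.00074% < 5%, so the approximation holds.)
pOH = −log(3.33 × 10^-6) = 5.48; pH = 14.00 − 5.48 = 8.52

pH = 8.52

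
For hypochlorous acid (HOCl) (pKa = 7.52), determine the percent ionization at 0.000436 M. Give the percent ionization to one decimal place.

0.8%

HOCl ⇌ OCl- + H+; let x = [H+] at equilibrium.
Ka = 10^(−7.52) = 3.02 × 10^-8
x ≈ √(Ka·C₀) = √(3.02 × 10^-8 × 0.000436) = 3.63 × 10^-6 M
% ionization = x/C₀ × 100% = 3.63 × 10^-6/0.000436 × 100% = 0.8%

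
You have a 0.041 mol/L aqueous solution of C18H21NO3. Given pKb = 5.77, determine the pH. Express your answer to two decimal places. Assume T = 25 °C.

pH = 10.42

C18H21NO3 + H2O ⇌ C18H22NO3+ + OH-
Kb = 10^(−5.77) = 1.70 × 10^-6
From the ICE table, Kb = [OH-]²/(0.041 − [OH-]) = 1.70 × 10^-6.
Neglecting [OH-] in the denominator: [OH-] = √(1.70 × 10^-6 × 0.041) = 2.64 × 10^-4 M
pOH = −log(2.64 × 10^-4) = 3.58; pH = 14.00 − 3.58 = 10.42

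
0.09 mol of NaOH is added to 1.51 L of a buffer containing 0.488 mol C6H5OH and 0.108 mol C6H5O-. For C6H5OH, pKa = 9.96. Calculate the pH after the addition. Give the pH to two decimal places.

pH = 9.66

After neutralization: n(C6H5OH) = 0.398 mol, n(C6H5O-) = 0.198 mol.
pH = pKa + log([A⁻]/[HA]) = 9.96 + log(0.198/0.398) = 9.96 -0.303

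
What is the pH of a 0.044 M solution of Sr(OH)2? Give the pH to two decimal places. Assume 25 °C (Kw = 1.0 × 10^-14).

Sr(OH)2 is a strong base (each formula unit releases 2 OH-); [OH-] = 0.088 M.
pOH = -log(0.088) = 1.06
pH = 14.00 - 1.06 = 12.94

pH = 12.94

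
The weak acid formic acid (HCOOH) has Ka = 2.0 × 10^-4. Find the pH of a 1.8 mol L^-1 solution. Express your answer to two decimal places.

pH = 1.72

HCOOH ⇌ HCOO- + H+
Ka = [H+]²/(1.8 − [H+]) = 2.0 × 10^-4
Since Ka ≪ C₀, [H+] ≈ √(Ka·C₀) = 1.90 × 10^-2 M.
pH = −log[H+] = −log(1.90 × 10^-2) = 1.72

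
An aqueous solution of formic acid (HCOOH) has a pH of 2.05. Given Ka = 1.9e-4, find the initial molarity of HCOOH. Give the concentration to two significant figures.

[H+] = 10^(-2.05) = 8.91 × 10^-3 M = x
Ka = x²/(C₀ − x) ⇒ C₀ = x + x²/Ka
C₀ = 8.91 × 10^-3 + (8.91 × 10^-3)²/(1.9 × 10^-4) = 4.27 × 10^-1 M

C₀ = 4.3 × 10^-1 M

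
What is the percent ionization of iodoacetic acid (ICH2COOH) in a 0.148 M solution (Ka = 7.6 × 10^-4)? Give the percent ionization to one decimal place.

6.9%

ICH2COOH ⇌ ICH2COO- + H+; let x = [H+] at equilibrium.
Ka = x²/(C₀ − x); solving the quadratic gives x = 1.02 × 10^-2 M.
% ionization = x/C₀ × 100% = 1.02 × 10^-2/0.148 × 100% = 6.9%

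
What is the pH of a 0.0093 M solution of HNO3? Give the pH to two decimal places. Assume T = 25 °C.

pH = 2.03

HNO3 is a strong acid and dissociates completely, so [H+] = 0.0093 M.
pH = -log(0.0093) = 2.03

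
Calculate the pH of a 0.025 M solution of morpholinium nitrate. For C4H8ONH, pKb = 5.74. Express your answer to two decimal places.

pH = 4.93

C4H8ONH2+ is the conjugate acid of the weak base C4H8ONH.
Kb = 10^(−5.74) = 1.82 × 10^-6
Ka = Kw/Kb = 1.0×10^-14 / 1.82 × 10^-6 = 5.49 × 10^-9
From the ICE table, Ka = [H+]²/(0.025 − [H+]) = 5.49 × 10^-9.
Neglecting [H+] in the denominator: [H+] = √(5.49 × 10^-9 × 0.025) = 1.17 × 10^-5 M
pH = −log(1.17 × 10^-5) = 4.93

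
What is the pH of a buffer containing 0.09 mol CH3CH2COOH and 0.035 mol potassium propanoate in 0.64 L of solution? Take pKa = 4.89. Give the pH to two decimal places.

pH = 4.48

Using pH = pKa + log([base]/[acid]) with [base]/[acid] = 0.035/0.09:
pH = 4.89 + (-0.410) = 4.48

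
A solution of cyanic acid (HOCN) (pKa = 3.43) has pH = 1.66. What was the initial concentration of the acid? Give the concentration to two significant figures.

C₀ = 1.3 M

[H+] = 10^(-1.66) = 2.19 × 10^-2 M = x
Ka = 10^(−3.43) = 3.72 × 10^-4
Ka = x²/(C₀ − x) ⇒ C₀ = x + x²/Ka
C₀ = 2.19 × 10^-2 + (2.19 × 10^-2)²/(3.72 × 10^-4) = 1.31 M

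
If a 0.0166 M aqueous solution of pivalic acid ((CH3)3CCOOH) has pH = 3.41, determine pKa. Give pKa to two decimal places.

[H+] = 10^(-3.41) = 3.89 × 10^-4 M
At equilibrium [HA] = 0.0166 − 3.89 × 10^-4 = 1.62 × 10^-2 M
Ka = [H+][A-]/[HA] = (3.89 × 10^-4)² / 1.62 × 10^-2 = 9.34 × 10^-6
pKa = -log(9.34 × 10^-6) = 5.03

pKa = 5.03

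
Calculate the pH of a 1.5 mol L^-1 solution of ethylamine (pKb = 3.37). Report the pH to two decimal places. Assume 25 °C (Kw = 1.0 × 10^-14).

C2H5NH2 + H2O ⇌ C2H5NH3+ + OH-
Kb = 10^(−3.37) = 4.27 × 10^-4
Kb = [OH-]²/(1.5 − [OH-]) = 4.27 × 10^-4
Since Kb ≪ C₀, [OH-] ≈ √(Kb·C₀) = 2.53 × 10^-2 M.
pOH = 1.60, so pH = 14.00 − pOH = 12.40

pH = 12.40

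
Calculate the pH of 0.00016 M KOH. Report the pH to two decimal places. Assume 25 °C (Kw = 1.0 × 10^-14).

KOH is a strong base; [OH-] = 0.00016 M.
pOH = -log(0.00016) = 3.80
pH = 14.00 - 3.80 = 10.20

pH = 10.20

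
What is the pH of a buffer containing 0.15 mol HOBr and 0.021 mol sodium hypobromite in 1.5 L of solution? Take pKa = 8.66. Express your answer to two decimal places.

pH = pKa + log([A⁻]/[HA]) = 8.66 + log(0.021/0.15)
pH = 8.66 + (-0.854) = 7.81

pH = 7.81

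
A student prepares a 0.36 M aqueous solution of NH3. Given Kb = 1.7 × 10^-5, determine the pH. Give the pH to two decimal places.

NH3 + H2O ⇌ NH4+ + OH-
Kb = [OH-]²/(0.36 − [OH-]) = 1.7 × 10^-5
Since Kb ≪ C₀, [OH-] ≈ √(Kb·C₀) = 2.47 × 10^-3 M.
Check: 0.69% ionized — well under 5%, approximation valid.
pOH = −log(2.47 × 10^-3) = 2.61; pH = 14.00 − 2.61 = 11.39

pH = 11.39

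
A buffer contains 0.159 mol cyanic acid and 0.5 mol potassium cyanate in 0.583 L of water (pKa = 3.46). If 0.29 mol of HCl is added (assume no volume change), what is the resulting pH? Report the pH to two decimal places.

pH = 3.13

After neutralization: n(HOCN) = 0.449 mol, n(OCN-) = 0.21 mol.
pH = pKa + log(n_OCN-/n_HOCN) = 3.46 + log(0.21/0.449) = 3.46 + (-0.330)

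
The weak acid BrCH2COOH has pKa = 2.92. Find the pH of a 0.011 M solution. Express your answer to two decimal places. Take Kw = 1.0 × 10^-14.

BrCH2COOH ⇌ BrCH2COO- + H+
Ka = 10^(−2.92) = 1.20 × 10^-3
Ka = [H+]²/(0.011 − [H+]) = 1.20 × 10^-3
Here C₀/Ka ≈ 9.17, so the small-[H+] approximation fails. Use the quadratic:
[H+] = (−Ka + √(Ka² + 4·Ka·C₀))/2 = 3.08 × 10^-3 M
pH = −log(3.08 × 10^-3) = 2.51

pH = 2.51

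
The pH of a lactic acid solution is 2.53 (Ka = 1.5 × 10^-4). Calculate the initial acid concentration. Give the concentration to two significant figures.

[H+] = 10^(-2.53) = 2.95 × 10^-3 M = x
Ka = x²/(C₀ − x) ⇒ C₀ = x + x²/Ka
C₀ = 2.95 × 10^-3 + (2.95 × 10^-3)²/(1.5 × 10^-4) = 6.10 × 10^-2 M

C₀ = 6.1 × 10^-2 M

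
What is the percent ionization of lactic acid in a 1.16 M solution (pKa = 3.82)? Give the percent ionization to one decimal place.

CH3CH(OH)COOH ⇌ CH3CH(OH)COO- + H+; let x = [H+] at equilibrium.
Ka = 10^(−3.82) = 1.51 × 10^-4
x ≈ √(Ka·C₀) = √(1.51 × 10^-4 × 1.16) = 1.32 × 10^-2 M
Fraction ionized = 1.32 × 10^-2 / 1.16 = 0.0114 → 1.1%

1.1%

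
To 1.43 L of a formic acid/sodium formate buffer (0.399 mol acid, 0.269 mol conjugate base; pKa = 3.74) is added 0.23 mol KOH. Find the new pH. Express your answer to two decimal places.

pH = 4.21

OH- converts HCOOH to HCOO-: HCOOH → 0.169 mol, HCOO- → 0.499 mol.
pH = pKa + log([A⁻]/[HA]) = 3.74 + log(0.499/0.169) = 3.74 +0.470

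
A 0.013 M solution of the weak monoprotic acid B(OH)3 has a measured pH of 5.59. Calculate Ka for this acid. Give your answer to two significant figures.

Ka = 5.1 × 10^-10

[H+] = 10^(-5.59) = 2.57 × 10^-6 M
At equilibrium [HA] = 0.013 − 2.57 × 10^-6 = 1.30 × 10^-2 M
Ka = [H+][A-]/[HA] = (2.57 × 10^-6)² / 1.30 × 10^-2 = 5.1 × 10^-10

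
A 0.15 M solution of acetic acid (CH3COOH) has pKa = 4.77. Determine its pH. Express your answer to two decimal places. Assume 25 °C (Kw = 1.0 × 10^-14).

pH = 2.80

CH3COOH ⇌ CH3COO- + H+
Ka = 10^(−4.77) = 1.70 × 10^-5
From the ICE table, Ka = [H+]²/(0.15 − [H+]) = 1.70 × 10^-5.
Assume [H+] ≪ 0.15: [H+] ≈ √(1.70 × 10^-5 × 0.15) = 1.60 × 10^-3 M
pH = −log(1.60 × 10^-3) = 2.80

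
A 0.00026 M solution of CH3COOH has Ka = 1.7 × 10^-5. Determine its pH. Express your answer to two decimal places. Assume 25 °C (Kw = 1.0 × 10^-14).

pH = 4.23

CH3COOH ⇌ CH3COO- + H+
Ka = x²/(0.00026 − x) = 1.7 × 10^-5
Here C₀/Ka ≈ 15.3, so the small-x approximation fails. Use the quadratic:
x = (−Ka + √(Ka² + 4·Ka·C₀))/2 = 5.85 × 10^-5 M
pH = −log(5.85 × 10^-5) = 4.23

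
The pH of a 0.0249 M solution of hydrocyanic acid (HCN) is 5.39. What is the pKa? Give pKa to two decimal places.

[H+] = 10^(-5.39) = 4.07 × 10^-6 M
At equilibrium [HA] = 0.0249 − 4.07 × 10^-6 = 2.49 × 10^-2 M
Ka = [H+][A-]/[HA] = (4.07 × 10^-6)² / 2.49 × 10^-2 = 6.65 × 10^-10
pKa = -log(6.65 × 10^-10) = 9.18

pKa = 9.18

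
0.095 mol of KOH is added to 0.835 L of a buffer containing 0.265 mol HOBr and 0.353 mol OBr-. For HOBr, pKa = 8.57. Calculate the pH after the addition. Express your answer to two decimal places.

OH- converts HOBr to OBr-: HOBr → 0.17 mol, OBr- → 0.448 mol.
pH = pKa + log([A⁻]/[HA]) = 8.57 + log(0.448/0.17) = 8.57 +0.421

pH = 8.99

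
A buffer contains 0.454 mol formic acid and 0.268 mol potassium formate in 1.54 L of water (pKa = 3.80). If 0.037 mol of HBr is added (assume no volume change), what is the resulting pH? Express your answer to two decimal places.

pH = 3.47

After neutralization: n(HCOOH) = 0.491 mol, n(HCOO-) = 0.231 mol.
Henderson–Hasselbalch with mole ratio 0.231/0.491: pH = 3.80 + (-0.327)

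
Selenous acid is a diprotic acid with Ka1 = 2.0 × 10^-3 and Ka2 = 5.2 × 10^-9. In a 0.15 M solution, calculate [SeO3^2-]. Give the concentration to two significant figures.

First ionization gives [H+] ≈ [HSeO3-] = 1.63 × 10^-2 M.
Second step: Ka2 = [H+][SeO3^2-]/[HSeO3-] ≈ [SeO3^2-] (since [H+] ≈ [HSeO3-]).
So [SeO3^2-] ≈ Ka2.

5.2 × 10^-9 M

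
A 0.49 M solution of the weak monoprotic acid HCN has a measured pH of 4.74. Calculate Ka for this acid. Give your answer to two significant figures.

[H+] = 10^(-4.74) = 1.82 × 10^-5 M
At equilibrium [HA] = 0.49 − 1.82 × 10^-5 = 4.90 × 10^-1 M
Ka = [H+][A-]/[HA] = (1.82 × 10^-5)² / 4.90 × 10^-1 = 6.8 × 10^-10

Ka = 6.8 × 10^-10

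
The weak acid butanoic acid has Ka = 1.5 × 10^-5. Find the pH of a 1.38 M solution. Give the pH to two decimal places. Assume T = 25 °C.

pH = 2.34

CH3(CH2)2COOH ⇌ CH3(CH2)2COO- + H+
Ka = x²/(1.38 − x) = 1.5 × 10^-5
Neglecting x in the denominator: x = √(1.5 × 10^-5 × 1.38) = 4.55 × 10^-3 M
pH = −log(4.55 × 10^-3) = 2.34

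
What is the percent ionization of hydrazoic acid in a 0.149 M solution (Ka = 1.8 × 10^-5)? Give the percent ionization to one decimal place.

HN3 ⇌ N3- + H+; let x = [H+] at equilibrium.
x ≈ √(Ka·C₀) = √(1.8 × 10^-5 × 0.149) = 1.64 × 10^-3 M
% ionization = x/C₀ × 100% = 1.64 × 10^-3/0.149 × 100% = 1.1%

1.1%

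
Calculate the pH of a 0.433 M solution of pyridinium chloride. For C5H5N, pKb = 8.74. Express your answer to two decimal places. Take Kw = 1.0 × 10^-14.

C5H5NH+ is the conjugate acid of the weak base C5H5N.
Kb = 10^(−8.74) = 1.82 × 10^-9
Ka = Kw/Kb = 1.0×10^-14 / 1.82 × 10^-9 = 5.49 × 10^-6
Let x = [H+] at equilibrium. Ka = x²/(0.433 − x).
Neglecting x in the denominator: x = √(5.49 × 10^-6 × 0.433) = 1.54 × 10^-3 M
Check: 0.36% ionized — well under 5%, approximation valid.
pH = −log(1.54 × 10^-3) = 2.81

pH = 2.81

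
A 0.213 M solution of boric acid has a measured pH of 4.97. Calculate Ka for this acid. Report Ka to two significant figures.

Ka = 5.4 × 10^-10

[H+] = 10^(-4.97) = 1.07 × 10^-5 M
At equilibrium [HA] = 0.213 − 1.07 × 10^-5 = 2.13 × 10^-1 M
Ka = [H+][A-]/[HA] = (1.07 × 10^-5)² / 2.13 × 10^-1 = 5.4 × 10^-10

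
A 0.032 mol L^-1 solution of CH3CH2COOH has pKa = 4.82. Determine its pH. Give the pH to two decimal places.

CH3CH2COOH ⇌ CH3CH2COO- + H+
Ka = 10^(−4.82) = 1.51 × 10^-5
From the ICE table, Ka = [H+]²/(0.032 − [H+]) = 1.51 × 10^-5.
Since Ka ≪ C₀, [H+] ≈ √(Ka·C₀) = 6.95 × 10^-4 M.
pH = −log[H+] = −log(6.95 × 10^-4) = 3.16

pH = 3.16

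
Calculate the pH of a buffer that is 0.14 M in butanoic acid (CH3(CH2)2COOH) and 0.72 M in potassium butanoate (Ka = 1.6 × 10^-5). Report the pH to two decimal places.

pH = 5.51

pKa = −log(1.6 × 10^-5) = 4.796
pH = pKa + log([A⁻]/[HA]) = 4.796 + log(0.72/0.14)
pH = 4.796 + (+0.711) = 5.51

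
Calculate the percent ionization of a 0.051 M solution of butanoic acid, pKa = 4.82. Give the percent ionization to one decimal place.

1.7%

CH3(CH2)2COOH ⇌ CH3(CH2)2COO- + H+; let x = [H+] at equilibrium.
Ka = 10^(−4.82) = 1.51 × 10^-5
x ≈ √(Ka·C₀) = √(1.51 × 10^-5 × 0.051) = 8.78 × 10^-4 M
Fraction ionized = 8.78 × 10^-4 / 0.051 = 0.0172 → 1.7%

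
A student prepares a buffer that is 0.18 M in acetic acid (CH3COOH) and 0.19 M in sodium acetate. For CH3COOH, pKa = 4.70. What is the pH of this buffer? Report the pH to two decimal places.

Using pH = pKa + log([base]/[acid]) with [base]/[acid] = 0.19/0.18:
pH = 4.70 + (+0.023) = 4.72

pH = 4.72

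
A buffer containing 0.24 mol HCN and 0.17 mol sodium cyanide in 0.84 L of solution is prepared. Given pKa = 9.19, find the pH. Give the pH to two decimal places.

Using pH = pKa + log([base]/[acid]) with [base]/[acid] = 0.17/0.24:
pH = 9.19 + (-0.150) = 9.04

pH = 9.04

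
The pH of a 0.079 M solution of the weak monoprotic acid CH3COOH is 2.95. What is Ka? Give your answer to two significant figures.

Ka = 1.6 × 10^-5

[H+] = 10^(-2.95) = 1.12 × 10^-3 M
At equilibrium [HA] = 0.079 − 1.12 × 10^-3 = 7.79 × 10^-2 M
Ka = [H+][A-]/[HA] = (1.12 × 10^-3)² / 7.79 × 10^-2 = 1.6 × 10^-5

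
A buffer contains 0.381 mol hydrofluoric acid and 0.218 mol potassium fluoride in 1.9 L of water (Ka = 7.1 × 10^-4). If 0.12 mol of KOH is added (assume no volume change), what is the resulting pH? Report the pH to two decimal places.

pH = 3.26

After neutralization: n(HF) = 0.261 mol, n(F-) = 0.338 mol.
pKa = −log(7.1 × 10^-4) = 3.149
pH = pKa + log(n_F-/n_HF) = 3.149 + log(0.338/0.261) = 3.149 + (+0.112)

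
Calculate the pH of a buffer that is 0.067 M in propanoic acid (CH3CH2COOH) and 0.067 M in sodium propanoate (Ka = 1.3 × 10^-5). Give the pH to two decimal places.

pH = 4.89

pKa = −log(1.3 × 10^-5) = 4.886
Henderson–Hasselbalch: pH = pKa + log([CH3CH2COO-]/[CH3CH2COOH]) = 4.886 + log(0.067/0.067)
pH = 4.886 + (+0.000) = 4.89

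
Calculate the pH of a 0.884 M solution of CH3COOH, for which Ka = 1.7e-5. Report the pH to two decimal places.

CH3COOH ⇌ CH3COO- + H+
From the ICE table, Ka = [H+]²/(0.884 − [H+]) = 1.7 × 10^-5.
Neglecting [H+] in the denominator: [H+] = √(1.7 × 10^-5 × 0.884) = 3.88 × 10^-3 M
([H+]/C₀ = 0.44% < 5%, so the approximation holds.)
pH = −log[H+] = −log(3.88 × 10^-3) = 2.41

pH = 2.41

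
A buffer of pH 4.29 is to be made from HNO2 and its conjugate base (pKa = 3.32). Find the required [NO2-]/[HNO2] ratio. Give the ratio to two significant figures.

pH = pKa + log(r) ⇒ log(r) = 4.29 − 3.32 = +0.97
r = [NO2-]/[HNO2] = 10^(+0.97) = 9.33

ratio = 9.3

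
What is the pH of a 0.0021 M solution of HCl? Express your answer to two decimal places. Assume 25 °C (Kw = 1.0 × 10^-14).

HCl is a strong acid and dissociates completely, so [H+] = 0.0021 M.
pH = -log(0.0021) = 2.68

pH = 2.68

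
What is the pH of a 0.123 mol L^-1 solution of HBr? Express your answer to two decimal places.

pH = 0.91

HBr is a strong acid and dissociates completely, so [H+] = 0.123 M.
pH = -log(0.123) = 0.91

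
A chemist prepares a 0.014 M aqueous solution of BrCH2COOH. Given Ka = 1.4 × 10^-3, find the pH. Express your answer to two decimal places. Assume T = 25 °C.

pH = 2.42

BrCH2COOH ⇌ BrCH2COO- + H+
From the ICE table, Ka = [H+]²/(0.014 − [H+]) = 1.4 × 10^-3.
Here C₀/Ka ≈ 10, so the small-[H+] approximation fails. Use the quadratic:
[H+] = (−Ka + √(Ka² + 4·Ka·C₀))/2 = 3.78 × 10^-3 M
pH = −log[H+] = −log(3.78 × 10^-3) = 2.42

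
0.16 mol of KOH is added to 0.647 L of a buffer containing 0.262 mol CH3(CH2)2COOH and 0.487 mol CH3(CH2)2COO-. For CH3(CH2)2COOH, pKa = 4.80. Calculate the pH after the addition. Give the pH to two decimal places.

pH = 5.60

After neutralization: n(CH3(CH2)2COOH) = 0.102 mol, n(CH3(CH2)2COO-) = 0.647 mol.
Henderson–Hasselbalch with mole ratio 0.647/0.102: pH = 4.80 + (+0.802)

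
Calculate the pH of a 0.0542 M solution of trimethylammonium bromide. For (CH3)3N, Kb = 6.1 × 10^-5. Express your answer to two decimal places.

pH = 5.53

(CH3)3NH+ is the conjugate acid of the weak base (CH3)3N.
Ka = Kw/Kb = 1.0×10^-14 / 6.1 × 10^-5 = 1.64 × 10^-10
From the ICE table, Ka = [H+]²/(0.0542 − [H+]) = 1.64 × 10^-10.
Assume [H+] ≪ 0.0542: [H+] ≈ √(1.64 × 10^-10 × 0.0542) = 2.98 × 10^-6 M
Check: 0.0055% ionized — well under 5%, approximation valid.
pH = −log[H+] = −log(2.98 × 10^-6) = 5.53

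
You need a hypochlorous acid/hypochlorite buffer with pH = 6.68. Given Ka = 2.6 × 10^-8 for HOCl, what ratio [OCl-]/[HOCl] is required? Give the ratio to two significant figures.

pKa = -log(2.6 × 10^-8) = 7.585
pH = pKa + log(r) ⇒ log(r) = 6.68 − 7.585 = -0.905
r = [OCl-]/[HOCl] = 10^(-0.905) = 0.124

ratio = 0.12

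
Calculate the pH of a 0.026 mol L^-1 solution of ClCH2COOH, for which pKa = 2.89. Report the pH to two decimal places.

ClCH2COOH ⇌ ClCH2COO- + H+
Ka = 10^(−2.89) = 1.29 × 10^-3
Ka = [H+]²/(0.026 − [H+]) = 1.29 × 10^-3
[H+] is not negligible relative to C₀; solve [H+]² + 0.00129·[H+] − 3.35e-05 = 0.
[H+] = [−0.00129 + √(0.00129² + 0.000134)]/2 = 5.18 × 10^-3 M
pH = −log[H+] = −log(5.18 × 10^-3) = 2.29

pH = 2.29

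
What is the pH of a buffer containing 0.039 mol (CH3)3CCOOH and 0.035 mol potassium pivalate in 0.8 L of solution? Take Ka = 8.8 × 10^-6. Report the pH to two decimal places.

pKa = −log(8.8 × 10^-6) = 5.056
pH = pKa + log([A⁻]/[HA]) = 5.056 + log(0.035/0.039)
pH = 5.056 + (-0.047) = 5.01

pH = 5.01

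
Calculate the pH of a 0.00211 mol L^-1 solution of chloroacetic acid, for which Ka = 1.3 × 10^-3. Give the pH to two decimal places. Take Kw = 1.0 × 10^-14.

pH = 2.95

ClCH2COOH ⇌ ClCH2COO- + H+
Ka = [H+]²/(0.00211 − [H+]) = 1.3 × 10^-3
The 5% rule fails; solving [H+]² + Ka·[H+] − Ka·C₀ = 0 exactly:
[H+] = (−Ka + √(Ka² + 4·Ka·C₀))/2 = 1.13 × 10^-3 M
pH = −log(1.13 × 10^-3) = 2.95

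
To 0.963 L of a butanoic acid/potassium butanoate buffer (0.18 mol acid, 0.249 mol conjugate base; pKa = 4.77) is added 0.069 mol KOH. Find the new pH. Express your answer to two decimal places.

pH = 5.23

OH- converts CH3(CH2)2COOH to CH3(CH2)2COO-: CH3(CH2)2COOH → 0.111 mol, CH3(CH2)2COO- → 0.318 mol.
pH = pKa + log([A⁻]/[HA]) = 4.77 + log(0.318/0.111) = 4.77 +0.457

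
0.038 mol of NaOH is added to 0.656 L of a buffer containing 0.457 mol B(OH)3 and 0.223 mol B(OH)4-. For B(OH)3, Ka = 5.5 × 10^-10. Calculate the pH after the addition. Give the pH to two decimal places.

After neutralization: n(B(OH)3) = 0.419 mol, n(B(OH)4-) = 0.261 mol.
pKa = −log(5.5 × 10^-10) = 9.260
pH = pKa + log([A⁻]/[HA]) = 9.260 + log(0.261/0.419) = 9.260 -0.206

pH = 9.05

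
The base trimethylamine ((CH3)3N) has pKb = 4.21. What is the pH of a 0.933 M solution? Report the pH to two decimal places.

pH = 11.88

(CH3)3N + H2O ⇌ (CH3)3NH+ + OH-
Kb = 10^(−4.21) = 6.17 × 10^-5
Kb = [OH-]²/(0.933 − [OH-]) = 6.17 × 10^-5
Assume [OH-] ≪ 0.933: [OH-] ≈ √(6.17 × 10^-5 × 0.933) = 7.59 × 10^-3 M
([OH-]/C₀ = 0.81% < 5%, so the approximation holds.)
pOH = −log(7.59 × 10^-3) = 2.12; pH = 14.00 − 2.12 = 11.88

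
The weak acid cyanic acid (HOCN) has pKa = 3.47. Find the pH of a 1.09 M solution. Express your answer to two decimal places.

HOCN ⇌ OCN- + H+
Ka = 10^(−3.47) = 3.39 × 10^-4
Ka = [H+]²/(1.09 − [H+]) = 3.39 × 10^-4
Since Ka ≪ C₀, [H+] ≈ √(Ka·C₀) = 1.92 × 10^-2 M.
Check: 1.8% ionized — well under 5%, approximation valid.
pH = −log[H+] = −log(1.92 × 10^-2) = 1.72

pH = 1.72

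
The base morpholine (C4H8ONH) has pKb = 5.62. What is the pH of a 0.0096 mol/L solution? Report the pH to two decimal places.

C4H8ONH + H2O ⇌ C4H8ONH2+ + OH-
Kb = 10^(−5.62) = 2.40 × 10^-6
Kb = [OH-]²/(0.0096 − [OH-]) = 2.40 × 10^-6
Since Kb ≪ C₀, [OH-] ≈ √(Kb·C₀) = 1.52 × 10^-4 M.
([OH-]/C₀ = 1.6% < 5%, so the approximation holds.)
pOH = −log(1.52 × 10^-4) = 3.82; pH = 14.00 − 3.82 = 10.18

pH = 10.18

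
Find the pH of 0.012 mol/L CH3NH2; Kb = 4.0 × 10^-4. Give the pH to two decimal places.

pH = 11.30

CH3NH2 + H2O ⇌ CH3NH3+ + OH-
Let x = [OH-] at equilibrium. Kb = x²/(0.012 − x).
Here C₀/Kb ≈ 30, so the small-x approximation fails. Use the quadratic:
x = (−Kb + √(Kb² + 4·Kb·C₀))/2 = 2.00 × 10^-3 M
pOH = 2.70, so pH = 14.00 − pOH = 11.30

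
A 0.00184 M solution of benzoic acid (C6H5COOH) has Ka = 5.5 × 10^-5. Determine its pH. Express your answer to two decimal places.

pH = 3.53

C6H5COOH ⇌ C6H5COO- + H+
Ka = [H+]²/(0.00184 − [H+]) = 5.5 × 10^-5
The 5% rule fails; solving [H+]² + Ka·[H+] − Ka·C₀ = 0 exactly:
[H+] = (−Ka + √(Ka² + 4·Ka·C₀))/2 = 2.92 × 10^-4 M
pH = −log(2.92 × 10^-4) = 3.53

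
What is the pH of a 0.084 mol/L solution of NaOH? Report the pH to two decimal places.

NaOH is a strong base; [OH-] = 0.084 M.
pOH = -log(0.084) = 1.08
pH = 14.00 - 1.08 = 12.92

pH = 12.92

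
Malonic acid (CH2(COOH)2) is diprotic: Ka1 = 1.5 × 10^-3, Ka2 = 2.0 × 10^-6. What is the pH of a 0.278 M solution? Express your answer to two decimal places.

pH = 1.71

Since Ka1 ≫ Ka2, the first ionization dominates [H+].
Ka1 = x²/(0.278 − x) = 1.5 × 10^-3
Solving the quadratic: x = (−Ka1 + √(Ka1² + 4·Ka1·C₀))/2 = 1.97 × 10^-2 M
pH = −log(1.97 × 10^-2) = 1.71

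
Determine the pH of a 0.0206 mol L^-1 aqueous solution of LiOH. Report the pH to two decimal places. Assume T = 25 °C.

LiOH is a strong base; [OH-] = 0.0206 M.
pOH = -log(0.0206) = 1.69
pH = 14.00 - 1.69 = 12.31

pH = 12.31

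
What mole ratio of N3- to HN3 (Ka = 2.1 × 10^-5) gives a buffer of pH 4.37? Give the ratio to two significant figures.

ratio = 0.49

pKa = -log(2.1 × 10^-5) = 4.678
pH = pKa + log(r) ⇒ log(r) = 4.37 − 4.678 = -0.308
r = [N3-]/[HN3] = 10^(-0.308) = 0.492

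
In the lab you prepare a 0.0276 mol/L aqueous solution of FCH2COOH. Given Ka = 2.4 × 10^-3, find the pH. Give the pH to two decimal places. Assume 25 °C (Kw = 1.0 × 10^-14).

pH = 2.15

FCH2COOH ⇌ FCH2COO- + H+
Ka = [H+]²/(0.0276 − [H+]) = 2.4 × 10^-3
Here C₀/Ka ≈ 11.5, so the small-[H+] approximation fails. Use the quadratic:
[H+] = (−Ka + √(Ka² + 4·Ka·C₀))/2 = 7.03 × 10^-3 M
pH = −log(7.03 × 10^-3) = 2.15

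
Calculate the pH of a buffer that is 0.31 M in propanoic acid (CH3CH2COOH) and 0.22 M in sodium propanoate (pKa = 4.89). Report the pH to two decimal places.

pH = 4.74

Henderson–Hasselbalch: pH = pKa + log([CH3CH2COO-]/[CH3CH2COOH]) = 4.89 + log(0.22/0.31)
pH = 4.89 + (-0.149) = 4.74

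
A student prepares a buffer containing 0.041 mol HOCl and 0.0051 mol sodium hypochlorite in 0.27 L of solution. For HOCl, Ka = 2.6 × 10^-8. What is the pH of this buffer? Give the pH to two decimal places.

pKa = −log(2.6 × 10^-8) = 7.585
Using pH = pKa + log([base]/[acid]) with [base]/[acid] = 0.0051/0.041:
pH = 7.585 + (-0.905) = 6.68

pH = 6.68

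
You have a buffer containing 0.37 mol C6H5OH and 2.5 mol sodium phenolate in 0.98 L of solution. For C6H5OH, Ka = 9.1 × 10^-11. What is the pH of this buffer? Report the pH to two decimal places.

pH = 10.87

pKa = −log(9.1 × 10^-11) = 10.041
Henderson–Hasselbalch: pH = pKa + log([C6H5O-]/[C6H5OH]) = 10.041 + log(2.5/0.37)
pH = 10.041 + (+0.830) = 10.87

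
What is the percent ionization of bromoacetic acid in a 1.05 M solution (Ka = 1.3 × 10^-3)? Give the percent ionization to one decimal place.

BrCH2COOH ⇌ BrCH2COO- + H+; let x = [H+] at equilibrium.
x ≈ √(Ka·C₀) = √(1.3 × 10^-3 × 1.05) = 3.69 × 10^-2 M
% ionization = x/C₀ × 100% = 3.69 × 10^-2/1.05 × 100% = 3.5%

3.5%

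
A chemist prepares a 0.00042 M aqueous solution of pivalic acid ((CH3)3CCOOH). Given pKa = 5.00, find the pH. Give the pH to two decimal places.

(CH3)3CCOOH ⇌ (CH3)3CCOO- + H+
Ka = 10^(−5.00) = 1.00 × 10^-5
Ka = [H+]²/(0.00042 − [H+]) = 1.00 × 10^-5
The 5% rule fails; solving [H+]² + Ka·[H+] − Ka·C₀ = 0 exactly:
[H+] = (−Ka + √(Ka² + 4·Ka·C₀))/2 = 6.00 × 10^-5 M
pH = −log(6.00 × 10^-5) = 4.22

pH = 4.22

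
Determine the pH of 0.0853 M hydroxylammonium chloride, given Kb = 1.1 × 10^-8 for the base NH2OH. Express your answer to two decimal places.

pH = 3.56

NH3OH+ is the conjugate acid of the weak base NH2OH.
Ka = Kw/Kb = 1.0×10^-14 / 1.1 × 10^-8 = 9.09 × 10^-7
From the ICE table, Ka = [H+]²/(0.0853 − [H+]) = 9.09 × 10^-7.
Assume [H+] ≪ 0.0853: [H+] ≈ √(9.09 × 10^-7 × 0.0853) = 2.78 × 10^-4 M
pH = −log(2.78 × 10^-4) = 3.56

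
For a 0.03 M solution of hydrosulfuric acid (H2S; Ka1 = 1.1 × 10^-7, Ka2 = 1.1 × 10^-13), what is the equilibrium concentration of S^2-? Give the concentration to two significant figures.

1.1 × 10^-13 M

First ionization gives [H+] ≈ [HS-] = 5.74 × 10^-5 M.
Second step: Ka2 = [H+][S^2-]/[HS-] ≈ [S^2-] (since [H+] ≈ [HS-]).
So [S^2-] ≈ Ka2.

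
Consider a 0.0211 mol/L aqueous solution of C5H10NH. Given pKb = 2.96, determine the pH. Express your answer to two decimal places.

C5H10NH + H2O ⇌ C5H10NH2+ + OH-
Kb = 10^(−2.96) = 1.10 × 10^-3
From the ICE table, Kb = [OH-]²/(0.0211 − [OH-]) = 1.10 × 10^-3.
[OH-] is not negligible relative to C₀; solve [OH-]² + 0.0011·[OH-] − 2.32e-05 = 0.
[OH-] = (−Kb + √(Kb² + 4·Kb·C₀))/2 = 4.30 × 10^-3 M
pOH = 2.37, so pH = 14.00 − pOH = 11.63

pH = 11.63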